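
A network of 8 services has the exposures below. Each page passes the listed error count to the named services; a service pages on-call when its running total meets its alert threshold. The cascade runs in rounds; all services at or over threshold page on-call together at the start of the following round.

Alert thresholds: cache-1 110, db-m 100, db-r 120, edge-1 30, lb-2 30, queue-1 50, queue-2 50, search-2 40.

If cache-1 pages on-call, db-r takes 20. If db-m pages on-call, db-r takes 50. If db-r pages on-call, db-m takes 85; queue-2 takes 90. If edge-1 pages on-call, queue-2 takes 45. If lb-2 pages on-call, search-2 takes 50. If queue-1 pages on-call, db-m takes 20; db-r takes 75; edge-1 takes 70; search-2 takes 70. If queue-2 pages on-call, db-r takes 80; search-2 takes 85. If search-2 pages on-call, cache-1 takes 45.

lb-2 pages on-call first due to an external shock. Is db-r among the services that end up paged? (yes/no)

Round 1 — lb-2 pages on-call (initial).
  search-2: +50 → 50 ≥ 40
Round 2 — search-2 pages on-call.
  cache-1: +45 → 45 < 110
No further pages.

no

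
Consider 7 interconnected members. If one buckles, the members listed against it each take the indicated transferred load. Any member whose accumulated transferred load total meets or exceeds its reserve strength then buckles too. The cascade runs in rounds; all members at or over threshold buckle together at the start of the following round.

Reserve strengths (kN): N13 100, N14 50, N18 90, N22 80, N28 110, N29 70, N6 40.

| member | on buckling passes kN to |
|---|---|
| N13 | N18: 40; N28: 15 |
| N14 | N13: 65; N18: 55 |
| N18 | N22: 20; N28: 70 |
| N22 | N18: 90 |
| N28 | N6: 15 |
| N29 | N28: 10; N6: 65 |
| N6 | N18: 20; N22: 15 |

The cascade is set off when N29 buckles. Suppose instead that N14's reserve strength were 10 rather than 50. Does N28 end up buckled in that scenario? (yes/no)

With N14's reserve strength at 10:
Round 1 — N29 buckles (initial).
  N28: +10 → 10 < 110
  N6: +65 → 65 ≥ 40
Round 2 — N6 buckles.
  N18: +20 → 20 < 90
  N22: +15 → 15 < 80
No further bucklings.

no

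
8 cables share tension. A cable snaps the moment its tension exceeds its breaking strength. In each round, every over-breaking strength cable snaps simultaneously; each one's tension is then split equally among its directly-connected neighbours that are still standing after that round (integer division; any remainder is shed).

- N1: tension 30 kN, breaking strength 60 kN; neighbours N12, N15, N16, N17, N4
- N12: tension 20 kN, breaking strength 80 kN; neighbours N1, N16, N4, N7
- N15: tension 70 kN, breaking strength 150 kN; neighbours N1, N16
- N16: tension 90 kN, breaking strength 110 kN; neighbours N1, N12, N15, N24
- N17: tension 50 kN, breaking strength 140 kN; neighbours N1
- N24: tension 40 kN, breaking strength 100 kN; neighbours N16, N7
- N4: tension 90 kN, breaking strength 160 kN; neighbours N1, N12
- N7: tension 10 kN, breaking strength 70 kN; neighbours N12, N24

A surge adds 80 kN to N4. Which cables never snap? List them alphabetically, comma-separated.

Round 1 — N4 at 170 > 160. N4 snaps.
  N4 sheds 170 kN to N1, N12: 85 each.
    N1: 30+85 = 115 > 60
    N12: 20+85 = 105 > 80
Round 2 — N1, N12 snap.
  N1 sheds 115 kN to N15, N16, N17: 38 each (1 lost).
    N15: 70+38 = 108 ≤ 150
    N16: 90+38 = 128 > 110
    N17: 50+38 = 88 ≤ 140
  N12 sheds 105 kN to N16, N7: 52 each (1 lost).
    N16: 128+52 = 180 > 110
    N7: 10+52 = 62 ≤ 70
Round 3 — N16 snaps.
  N16 sheds 180 kN to N15, N24: 90 each.
    N15: 108+90 = 198 > 150
    N24: 40+90 = 130 > 100
Round 4 — N15, N24 snap.
  N15 sheds 198 kN: no online neighbours, lost.
  N24 sheds 130 kN to N7: 130 each.
    N7: 62+130 = 192 > 70
Round 5 — N7 snaps.
  N7 sheds 192 kN: no online neighbours, lost.
No further breaks.

N17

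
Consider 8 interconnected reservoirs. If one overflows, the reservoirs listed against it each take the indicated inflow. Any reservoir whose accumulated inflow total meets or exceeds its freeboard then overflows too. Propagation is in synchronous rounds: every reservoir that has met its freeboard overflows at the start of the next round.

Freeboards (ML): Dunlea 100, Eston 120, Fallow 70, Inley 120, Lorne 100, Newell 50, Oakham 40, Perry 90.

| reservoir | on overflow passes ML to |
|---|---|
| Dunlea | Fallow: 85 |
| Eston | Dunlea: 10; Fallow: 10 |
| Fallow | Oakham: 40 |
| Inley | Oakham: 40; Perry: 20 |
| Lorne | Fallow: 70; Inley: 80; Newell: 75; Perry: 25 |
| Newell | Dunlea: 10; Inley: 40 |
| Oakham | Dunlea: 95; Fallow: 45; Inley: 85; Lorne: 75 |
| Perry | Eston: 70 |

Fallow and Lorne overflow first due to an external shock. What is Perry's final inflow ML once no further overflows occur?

Round 1 — Fallow, Lorne overflow (initial).
  Inley: +80 → 80 < 120
  Newell: +75 → 75 ≥ 50
  Oakham: +40 → 40 ≥ 40
  Perry: +25 → 25 < 90
Round 2 — Newell, Oakham overflow.
  Dunlea: +10+95 → 105 ≥ 100
  Inley: +40+85 → 205 ≥ 120
Round 3 — Dunlea, Inley overflow.
  Perry: +20 → 45 < 90
No further overflows.

45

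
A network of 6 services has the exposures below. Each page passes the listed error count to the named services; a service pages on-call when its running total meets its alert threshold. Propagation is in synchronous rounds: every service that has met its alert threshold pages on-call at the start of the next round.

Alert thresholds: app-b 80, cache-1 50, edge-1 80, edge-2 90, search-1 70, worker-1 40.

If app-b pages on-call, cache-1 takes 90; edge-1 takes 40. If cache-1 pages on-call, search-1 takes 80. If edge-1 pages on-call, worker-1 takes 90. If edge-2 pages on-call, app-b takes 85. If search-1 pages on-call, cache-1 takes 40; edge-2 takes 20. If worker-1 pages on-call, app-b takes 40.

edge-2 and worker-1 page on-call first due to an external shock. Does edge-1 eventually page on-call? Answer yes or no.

no

Round 1 — edge-2, worker-1 page on-call (initial).
  app-b: +85+40 → 125 ≥ 80
Round 2 — app-b pages on-call.
  cache-1: +90 → 90 ≥ 50
  edge-1: +40 → 40 < 80
Round 3 — cache-1 pages on-call.
  search-1: +80 → 80 ≥ 70
Round 4 — search-1 pages on-call.
No further pages.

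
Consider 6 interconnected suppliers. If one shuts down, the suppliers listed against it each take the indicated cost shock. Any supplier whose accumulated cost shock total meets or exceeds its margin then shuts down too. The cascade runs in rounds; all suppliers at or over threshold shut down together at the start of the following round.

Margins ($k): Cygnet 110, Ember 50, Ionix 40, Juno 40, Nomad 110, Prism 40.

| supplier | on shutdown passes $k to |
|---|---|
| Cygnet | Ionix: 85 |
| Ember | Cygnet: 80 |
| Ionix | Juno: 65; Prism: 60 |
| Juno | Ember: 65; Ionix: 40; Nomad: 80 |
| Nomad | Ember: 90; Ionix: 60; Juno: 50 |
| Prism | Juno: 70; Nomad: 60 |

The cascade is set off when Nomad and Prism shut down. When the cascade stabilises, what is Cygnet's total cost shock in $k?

Round 1 — Nomad, Prism shut down (initial).
  Ember: +90 → 90 ≥ 50
  Ionix: +60 → 60 ≥ 40
  Juno: +50+70 → 120 ≥ 40
Round 2 — Ember, Ionix, Juno shut down.
  Cygnet: +80 → 80 < 110
No further shutdowns.

80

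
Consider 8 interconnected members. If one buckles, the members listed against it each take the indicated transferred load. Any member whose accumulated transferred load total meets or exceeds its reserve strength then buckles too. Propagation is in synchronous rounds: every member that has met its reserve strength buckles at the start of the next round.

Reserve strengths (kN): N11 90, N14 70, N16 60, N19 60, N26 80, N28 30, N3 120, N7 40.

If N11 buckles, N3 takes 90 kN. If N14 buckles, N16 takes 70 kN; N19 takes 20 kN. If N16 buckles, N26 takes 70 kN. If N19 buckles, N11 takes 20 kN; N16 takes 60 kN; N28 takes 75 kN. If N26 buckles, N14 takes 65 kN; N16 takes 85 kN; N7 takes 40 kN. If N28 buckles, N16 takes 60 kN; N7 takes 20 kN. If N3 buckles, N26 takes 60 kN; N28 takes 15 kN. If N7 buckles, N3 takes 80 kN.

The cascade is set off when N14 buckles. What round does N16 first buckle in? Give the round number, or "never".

Round 1 — N14 buckles (initial).
  N16: +70 → 70 ≥ 60
  N19: +20 → 20 < 60
Round 2 — N16 buckles.
  N26: +70 → 70 < 80
No further bucklings.

2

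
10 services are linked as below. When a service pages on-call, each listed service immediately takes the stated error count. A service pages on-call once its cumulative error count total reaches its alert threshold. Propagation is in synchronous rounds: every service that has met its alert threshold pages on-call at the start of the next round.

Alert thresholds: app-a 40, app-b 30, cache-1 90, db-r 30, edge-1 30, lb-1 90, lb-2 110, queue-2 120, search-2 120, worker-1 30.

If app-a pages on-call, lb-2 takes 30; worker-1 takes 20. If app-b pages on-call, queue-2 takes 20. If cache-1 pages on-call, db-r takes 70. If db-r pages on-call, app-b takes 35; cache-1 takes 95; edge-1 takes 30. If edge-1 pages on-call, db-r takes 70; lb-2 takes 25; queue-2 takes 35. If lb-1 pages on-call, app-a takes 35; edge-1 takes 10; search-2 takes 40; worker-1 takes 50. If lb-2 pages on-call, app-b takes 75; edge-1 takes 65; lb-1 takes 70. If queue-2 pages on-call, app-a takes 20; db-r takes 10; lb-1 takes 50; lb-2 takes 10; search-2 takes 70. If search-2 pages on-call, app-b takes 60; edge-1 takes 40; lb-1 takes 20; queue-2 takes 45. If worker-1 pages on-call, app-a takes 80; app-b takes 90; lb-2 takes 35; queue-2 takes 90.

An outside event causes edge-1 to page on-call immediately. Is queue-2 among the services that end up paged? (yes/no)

Round 1 — edge-1 pages on-call (initial).
  db-r: +70 → 70 ≥ 30
  lb-2: +25 → 25 < 110
  queue-2: +35 → 35 < 120
Round 2 — db-r pages on-call.
  app-b: +35 → 35 ≥ 30
  cache-1: +95 → 95 ≥ 90
Round 3 — app-b, cache-1 page on-call.
  queue-2: +20 → 55 < 120
No further pages.

no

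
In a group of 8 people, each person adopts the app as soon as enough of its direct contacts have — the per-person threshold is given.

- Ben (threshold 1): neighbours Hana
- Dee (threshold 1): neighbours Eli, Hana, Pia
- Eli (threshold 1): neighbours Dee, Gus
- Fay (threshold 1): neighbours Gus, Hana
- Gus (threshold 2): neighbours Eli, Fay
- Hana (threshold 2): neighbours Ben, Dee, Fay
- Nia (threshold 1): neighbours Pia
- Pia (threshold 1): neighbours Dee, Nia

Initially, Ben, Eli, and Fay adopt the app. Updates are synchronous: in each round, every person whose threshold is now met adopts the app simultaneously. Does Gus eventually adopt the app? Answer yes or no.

Round 1 — Ben, Eli, Fay adopt the app (initial).
Round 2 — checking thresholds:
  Dee: 1 of 3 neighbours ≥ 1, adopts the app.
  Gus: 2 of 2 neighbours ≥ 2, adopts the app.
  Hana: 2 of 3 neighbours ≥ 2, adopts the app.
Round 3 — checking thresholds:
  Pia: 1 of 2 neighbours ≥ 1, adopts the app.
Round 4 — checking thresholds:
  Nia: 1 of 1 neighbours ≥ 1, adopts the app.
Round 5 — no new adoptions; cascade stops.

yes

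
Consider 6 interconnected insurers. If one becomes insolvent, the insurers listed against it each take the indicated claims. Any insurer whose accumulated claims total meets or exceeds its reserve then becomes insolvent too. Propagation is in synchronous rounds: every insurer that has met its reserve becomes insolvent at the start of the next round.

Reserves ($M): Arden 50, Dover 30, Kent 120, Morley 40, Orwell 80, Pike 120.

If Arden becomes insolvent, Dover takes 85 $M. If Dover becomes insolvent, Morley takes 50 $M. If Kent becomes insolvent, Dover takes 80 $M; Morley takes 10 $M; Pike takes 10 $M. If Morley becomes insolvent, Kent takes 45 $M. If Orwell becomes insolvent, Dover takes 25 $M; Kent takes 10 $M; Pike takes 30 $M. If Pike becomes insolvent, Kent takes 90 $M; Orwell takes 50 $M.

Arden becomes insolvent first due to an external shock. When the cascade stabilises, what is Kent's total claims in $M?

Round 1 — Arden becomes insolvent (initial).
  Dover: +85 → 85 ≥ 30
Round 2 — Dover becomes insolvent.
  Morley: +50 → 50 ≥ 40
Round 3 — Morley becomes insolvent.
  Kent: +45 → 45 < 120
No further insolvencies.

45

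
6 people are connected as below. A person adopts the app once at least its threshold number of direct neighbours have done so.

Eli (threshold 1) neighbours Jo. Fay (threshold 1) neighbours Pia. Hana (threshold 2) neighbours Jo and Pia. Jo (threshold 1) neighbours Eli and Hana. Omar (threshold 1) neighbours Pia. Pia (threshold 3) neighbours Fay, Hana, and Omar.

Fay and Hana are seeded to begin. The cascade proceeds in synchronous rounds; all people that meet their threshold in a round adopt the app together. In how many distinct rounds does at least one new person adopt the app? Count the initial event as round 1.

3

Round 1 — Fay, Hana adopt the app (initial).
Round 2 — checking thresholds:
  Jo: 1 of 2 neighbours ≥ 1, adopts the app.
  Pia: 2 of 3 neighbours < 3, below threshold.
Round 3 — checking thresholds:
  Eli: 1 of 1 neighbours ≥ 1, adopts the app.
  Pia: 2 of 3 neighbours < 3, below threshold.
Round 4 — no new adoptions; cascade stops.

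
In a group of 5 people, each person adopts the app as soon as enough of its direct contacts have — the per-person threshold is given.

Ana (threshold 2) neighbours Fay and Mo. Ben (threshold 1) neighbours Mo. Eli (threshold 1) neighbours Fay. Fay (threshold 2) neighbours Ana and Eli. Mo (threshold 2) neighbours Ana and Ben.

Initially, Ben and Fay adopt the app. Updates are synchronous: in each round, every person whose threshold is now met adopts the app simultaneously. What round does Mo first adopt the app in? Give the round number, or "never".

Round 1 — Ben, Fay adopt the app (initial).
Round 2 — checking thresholds:
  Ana: 1 of 2 neighbours < 2, holds.
  Eli: 1 of 1 neighbours ≥ 1, adopts the app.
  Mo: 1 of 2 neighbours < 2, holds.
Round 3 — no new adoptions; cascade stops.

never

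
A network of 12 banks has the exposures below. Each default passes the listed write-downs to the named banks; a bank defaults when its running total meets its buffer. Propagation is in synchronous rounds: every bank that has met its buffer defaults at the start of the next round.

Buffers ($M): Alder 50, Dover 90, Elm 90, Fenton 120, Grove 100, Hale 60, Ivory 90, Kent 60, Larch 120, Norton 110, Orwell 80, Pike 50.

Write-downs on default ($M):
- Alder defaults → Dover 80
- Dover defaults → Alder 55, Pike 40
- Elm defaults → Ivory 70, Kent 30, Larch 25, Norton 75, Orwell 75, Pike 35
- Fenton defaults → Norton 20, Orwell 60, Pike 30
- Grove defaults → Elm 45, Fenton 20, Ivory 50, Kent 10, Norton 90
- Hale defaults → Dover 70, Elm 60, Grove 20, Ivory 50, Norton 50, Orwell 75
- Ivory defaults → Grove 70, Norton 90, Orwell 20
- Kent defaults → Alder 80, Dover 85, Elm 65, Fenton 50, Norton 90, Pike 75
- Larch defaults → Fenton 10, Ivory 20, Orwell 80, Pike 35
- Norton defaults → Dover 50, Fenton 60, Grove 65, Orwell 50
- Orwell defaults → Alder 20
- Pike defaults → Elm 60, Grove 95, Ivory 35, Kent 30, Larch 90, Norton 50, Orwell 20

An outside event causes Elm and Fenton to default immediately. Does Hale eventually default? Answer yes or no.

Round 1 — Elm, Fenton default (initial).
  Ivory: +70 → 70 < 90
  Kent: +30 → 30 < 60
  Larch: +25 → 25 < 120
  Norton: +75+20 → 95 < 110
  Orwell: +75+60 → 135 ≥ 80
  Pike: +35+30 → 65 ≥ 50
Round 2 — Orwell, Pike default.
  Alder: +20 → 20 < 50
  Grove: +95 → 95 < 100
  Ivory: +35 → 105 ≥ 90
  Kent: +30 → 60 ≥ 60
  Larch: +90 → 115 < 120
  Norton: +50 → 145 ≥ 110
Round 3 — Ivory, Kent, Norton default.
  Alder: +80 → 100 ≥ 50
  Dover: +85+50 → 135 ≥ 90
  Grove: +70+65 → 230 ≥ 100
Round 4 — Alder, Dover, Grove default.
No further defaults.

no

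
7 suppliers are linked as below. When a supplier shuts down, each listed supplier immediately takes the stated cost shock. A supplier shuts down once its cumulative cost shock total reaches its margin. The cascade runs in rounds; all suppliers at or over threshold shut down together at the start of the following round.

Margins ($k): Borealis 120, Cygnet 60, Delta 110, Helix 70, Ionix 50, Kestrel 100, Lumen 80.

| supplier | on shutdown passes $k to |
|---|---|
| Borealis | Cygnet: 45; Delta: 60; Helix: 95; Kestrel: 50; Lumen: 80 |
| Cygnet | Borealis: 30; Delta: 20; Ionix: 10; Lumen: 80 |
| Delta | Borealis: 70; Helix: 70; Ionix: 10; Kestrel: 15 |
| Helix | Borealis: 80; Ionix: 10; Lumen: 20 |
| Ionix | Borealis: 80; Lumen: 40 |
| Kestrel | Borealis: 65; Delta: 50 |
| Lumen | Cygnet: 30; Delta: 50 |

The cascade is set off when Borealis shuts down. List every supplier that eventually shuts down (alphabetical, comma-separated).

Round 1 — Borealis shuts down (initial).
  Cygnet: +45 → 45 < 60
  Delta: +60 → 60 < 110
  Helix: +95 → 95 ≥ 70
  Kestrel: +50 → 50 < 100
  Lumen: +80 → 80 ≥ 80
Round 2 — Helix, Lumen shut down.
  Cygnet: +30 → 75 ≥ 60
  Delta: +50 → 110 ≥ 110
  Ionix: +10 → 10 < 50
Round 3 — Cygnet, Delta shut down.
  Ionix: +10+10 → 30 < 50
  Kestrel: +15 → 65 < 100
No further shutdowns.

Borealis, Cygnet, Delta, Helix, Lumen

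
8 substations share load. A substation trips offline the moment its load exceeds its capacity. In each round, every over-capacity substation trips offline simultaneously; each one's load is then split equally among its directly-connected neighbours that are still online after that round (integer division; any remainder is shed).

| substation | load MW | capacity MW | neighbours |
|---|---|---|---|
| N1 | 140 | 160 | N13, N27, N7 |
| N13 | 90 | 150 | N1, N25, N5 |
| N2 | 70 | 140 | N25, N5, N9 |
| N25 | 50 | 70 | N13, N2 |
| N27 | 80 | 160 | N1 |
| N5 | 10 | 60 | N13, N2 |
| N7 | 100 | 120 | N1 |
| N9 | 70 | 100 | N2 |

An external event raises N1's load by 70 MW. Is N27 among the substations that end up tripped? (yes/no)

Round 1 — N1 at 210 > 160. N1 trips offline.
  N1 sheds 210 MW to N13, N27, N7: 70 each.
    N13: 90+70 = 160 > 150
    N27: 80+70 = 150 ≤ 160
    N7: 100+70 = 170 > 120
Round 2 — N13, N7 trip offline.
  N13 sheds 160 MW to N25, N5: 80 each.
    N25: 50+80 = 130 > 70
    N5: 10+80 = 90 > 60
  N7 sheds 170 MW: no online neighbours, lost.
Round 3 — N25, N5 trip offline.
  N25 sheds 130 MW to N2: 130 each.
    N2: 70+130 = 200 > 140
  N5 sheds 90 MW to N2: 90 each.
    N2: 200+90 = 290 > 140
Round 4 — N2 trips offline.
  N2 sheds 290 MW to N9: 290 each.
    N9: 70+290 = 360 > 100
Round 5 — N9 trips offline.
  N9 sheds 360 MW: no online neighbours, lost.
No further trips.

no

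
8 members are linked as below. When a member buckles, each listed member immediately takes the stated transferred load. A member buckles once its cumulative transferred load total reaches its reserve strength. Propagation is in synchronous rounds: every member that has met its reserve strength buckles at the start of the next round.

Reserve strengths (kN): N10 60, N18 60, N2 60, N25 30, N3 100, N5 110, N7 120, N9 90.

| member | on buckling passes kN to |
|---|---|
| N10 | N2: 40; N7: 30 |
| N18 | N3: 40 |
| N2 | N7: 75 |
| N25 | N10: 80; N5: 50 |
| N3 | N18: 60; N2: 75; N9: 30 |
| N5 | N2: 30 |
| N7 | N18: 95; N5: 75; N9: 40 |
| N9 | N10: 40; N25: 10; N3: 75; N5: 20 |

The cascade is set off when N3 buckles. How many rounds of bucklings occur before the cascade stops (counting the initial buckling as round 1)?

2

Round 1 — N3 buckles (initial).
  N18: +60 → 60 ≥ 60
  N2: +75 → 75 ≥ 60
  N9: +30 → 30 < 90
Round 2 — N18, N2 buckle.
  N7: +75 → 75 < 120
No further bucklings.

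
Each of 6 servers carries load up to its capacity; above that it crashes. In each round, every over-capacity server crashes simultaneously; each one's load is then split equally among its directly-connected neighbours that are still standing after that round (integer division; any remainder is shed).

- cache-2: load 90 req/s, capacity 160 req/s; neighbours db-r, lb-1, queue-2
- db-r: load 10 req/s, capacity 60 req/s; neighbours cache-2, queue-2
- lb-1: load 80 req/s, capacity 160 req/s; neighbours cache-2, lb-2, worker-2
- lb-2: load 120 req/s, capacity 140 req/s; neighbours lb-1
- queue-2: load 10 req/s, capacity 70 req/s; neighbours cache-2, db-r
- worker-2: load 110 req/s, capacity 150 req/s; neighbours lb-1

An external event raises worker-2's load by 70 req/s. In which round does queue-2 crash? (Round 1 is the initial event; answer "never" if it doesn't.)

4

Round 1 — worker-2 at 180 > 150. worker-2 crashes.
  worker-2 sheds 180 req/s to lb-1: 180 each.
    lb-1: 80+180 = 260 > 160
Round 2 — lb-1 crashes.
  lb-1 sheds 260 req/s to cache-2, lb-2: 130 each.
    cache-2: 90+130 = 220 > 160
    lb-2: 120+130 = 250 > 140
Round 3 — cache-2, lb-2 crash.
  cache-2 sheds 220 req/s to db-r, queue-2: 110 each.
    db-r: 10+110 = 120 > 60
    queue-2: 10+110 = 120 > 70
  lb-2 sheds 250 req/s: no online neighbours, lost.
Round 4 — db-r, queue-2 crash.
  db-r sheds 120 req/s: no online neighbours, lost.
  queue-2 sheds 120 req/s: no online neighbours, lost.
No further crashes.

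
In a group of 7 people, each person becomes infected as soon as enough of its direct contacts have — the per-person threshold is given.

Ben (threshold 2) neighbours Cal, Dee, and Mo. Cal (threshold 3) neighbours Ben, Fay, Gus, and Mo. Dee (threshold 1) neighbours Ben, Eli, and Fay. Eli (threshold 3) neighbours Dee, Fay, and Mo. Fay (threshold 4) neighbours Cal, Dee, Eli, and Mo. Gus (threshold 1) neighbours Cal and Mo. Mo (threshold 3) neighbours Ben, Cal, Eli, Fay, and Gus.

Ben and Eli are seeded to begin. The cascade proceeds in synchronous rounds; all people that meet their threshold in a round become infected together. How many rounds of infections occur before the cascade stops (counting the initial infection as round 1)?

2

Round 1 — Ben, Eli become infected (initial).
Round 2 — checking thresholds:
  Cal: 1 of 4 neighbours < 3, below threshold.
  Dee: 2 of 3 neighbours ≥ 1, becomes infected.
  Fay: 1 of 4 neighbours < 4, below threshold.
  Mo: 2 of 5 neighbours < 3, below threshold.
Round 3 — no new infections; cascade stops.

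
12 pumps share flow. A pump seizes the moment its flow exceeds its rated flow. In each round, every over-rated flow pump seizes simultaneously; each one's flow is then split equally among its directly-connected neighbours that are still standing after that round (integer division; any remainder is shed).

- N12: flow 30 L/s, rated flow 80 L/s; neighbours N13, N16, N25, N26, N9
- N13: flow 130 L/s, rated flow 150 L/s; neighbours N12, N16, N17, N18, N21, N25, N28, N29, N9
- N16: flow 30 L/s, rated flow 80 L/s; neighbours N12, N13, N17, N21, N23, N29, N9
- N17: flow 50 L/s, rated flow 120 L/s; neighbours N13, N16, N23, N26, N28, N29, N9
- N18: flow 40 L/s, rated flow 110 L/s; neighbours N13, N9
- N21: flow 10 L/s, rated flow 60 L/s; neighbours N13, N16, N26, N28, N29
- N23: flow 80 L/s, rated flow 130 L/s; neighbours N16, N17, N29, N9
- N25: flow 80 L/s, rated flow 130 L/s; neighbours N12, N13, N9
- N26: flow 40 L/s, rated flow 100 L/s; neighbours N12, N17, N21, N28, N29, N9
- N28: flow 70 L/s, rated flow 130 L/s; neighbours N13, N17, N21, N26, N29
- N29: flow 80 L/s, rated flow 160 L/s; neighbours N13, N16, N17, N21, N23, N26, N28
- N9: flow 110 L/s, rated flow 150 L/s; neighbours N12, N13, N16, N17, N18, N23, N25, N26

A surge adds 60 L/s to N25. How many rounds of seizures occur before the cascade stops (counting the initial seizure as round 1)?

Round 1 — N25 at 140 > 130. N25 seizes.
  N25 sheds 140 L/s to N12, N13, N9: 46 each (2 lost).
    N12: 30+46 = 76 ≤ 80
    N13: 130+46 = 176 > 150
    N9: 110+46 = 156 > 150
Round 2 — N13, N9 seize.
  N13 sheds 176 L/s to N12, N16, N17, N18, N21, N28, N29: 25 each (1 lost).
    N12: 76+25 = 101 > 80
    N16: 30+25 = 55 ≤ 80
    N17: 50+25 = 75 ≤ 120
    N18: 40+25 = 65 ≤ 110
    N21: 10+25 = 35 ≤ 60
    N28: 70+25 = 95 ≤ 130
    N29: 80+25 = 105 ≤ 160
  N9 sheds 156 L/s to N12, N16, N17, N18, N23, N26: 26 each.
    N12: 101+26 = 127 > 80
    N16: 55+26 = 81 > 80
    N17: 75+26 = 101 ≤ 120
    N18: 65+26 = 91 ≤ 110
    N23: 80+26 = 106 ≤ 130
    N26: 40+26 = 66 ≤ 100
Round 3 — N12, N16 seize.
  N12 sheds 127 L/s to N26: 127 each.
    N26: 66+127 = 193 > 100
  N16 sheds 81 L/s to N17, N21, N23, N29: 20 each (1 lost).
    N17: 101+20 = 121 > 120
    N21: 35+20 = 55 ≤ 60
    N23: 106+20 = 126 ≤ 130
    N29: 105+20 = 125 ≤ 160
Round 4 — N17, N26 seize.
  N17 sheds 121 L/s to N23, N28, N29: 40 each (1 lost).
    N23: 126+40 = 166 > 130
    N28: 95+40 = 135 > 130
    N29: 125+40 = 165 > 160
  N26 sheds 193 L/s to N21, N28, N29: 64 each (1 lost).
    N21: 55+64 = 119 > 60
    N28: 135+64 = 199 > 130
    N29: 165+64 = 229 > 160
Round 5 — N21, N23, N28, N29 seize.
  N21 sheds 119 L/s: no online neighbours, lost.
  N23 sheds 166 L/s: no online neighbours, lost.
  N28 sheds 199 L/s: no online neighbours, lost.
  N29 sheds 229 L/s: no online neighbours, lost.
No further seizures.

5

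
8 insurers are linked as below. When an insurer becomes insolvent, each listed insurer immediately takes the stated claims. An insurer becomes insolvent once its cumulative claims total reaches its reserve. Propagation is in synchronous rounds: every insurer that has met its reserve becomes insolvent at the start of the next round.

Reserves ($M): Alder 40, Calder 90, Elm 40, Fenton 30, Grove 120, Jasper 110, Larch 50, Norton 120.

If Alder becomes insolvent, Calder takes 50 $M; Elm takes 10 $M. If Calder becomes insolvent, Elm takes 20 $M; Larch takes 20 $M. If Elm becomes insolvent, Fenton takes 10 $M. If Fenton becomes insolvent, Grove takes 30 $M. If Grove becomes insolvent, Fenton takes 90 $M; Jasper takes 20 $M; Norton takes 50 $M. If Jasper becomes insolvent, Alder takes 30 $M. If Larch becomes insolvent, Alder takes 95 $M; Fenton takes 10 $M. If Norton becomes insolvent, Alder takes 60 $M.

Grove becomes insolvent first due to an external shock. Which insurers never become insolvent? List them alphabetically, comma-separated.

Round 1 — Grove becomes insolvent (initial).
  Fenton: +90 → 90 ≥ 30
  Jasper: +20 → 20 < 110
  Norton: +50 → 50 < 120
Round 2 — Fenton becomes insolvent.
No further insolvencies.

Alder, Calder, Elm, Jasper, Larch, Norton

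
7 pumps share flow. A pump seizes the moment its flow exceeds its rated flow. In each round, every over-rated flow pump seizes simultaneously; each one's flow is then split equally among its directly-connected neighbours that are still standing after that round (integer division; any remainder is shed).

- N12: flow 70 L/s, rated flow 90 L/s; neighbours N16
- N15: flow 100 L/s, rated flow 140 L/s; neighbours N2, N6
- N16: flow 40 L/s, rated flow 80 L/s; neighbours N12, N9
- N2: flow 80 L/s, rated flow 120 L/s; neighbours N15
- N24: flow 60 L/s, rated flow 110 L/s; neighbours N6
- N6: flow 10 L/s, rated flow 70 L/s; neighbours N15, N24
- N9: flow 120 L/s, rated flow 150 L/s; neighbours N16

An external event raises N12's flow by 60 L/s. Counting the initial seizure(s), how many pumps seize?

3

Round 1 — N12 at 130 > 90. N12 seizes.
  N12 sheds 130 L/s to N16: 130 each.
    N16: 40+130 = 170 > 80
Round 2 — N16 seizes.
  N16 sheds 170 L/s to N9: 170 each.
    N9: 120+170 = 290 > 150
Round 3 — N9 seizes.
  N9 sheds 290 L/s: no online neighbours, lost.
No further seizures.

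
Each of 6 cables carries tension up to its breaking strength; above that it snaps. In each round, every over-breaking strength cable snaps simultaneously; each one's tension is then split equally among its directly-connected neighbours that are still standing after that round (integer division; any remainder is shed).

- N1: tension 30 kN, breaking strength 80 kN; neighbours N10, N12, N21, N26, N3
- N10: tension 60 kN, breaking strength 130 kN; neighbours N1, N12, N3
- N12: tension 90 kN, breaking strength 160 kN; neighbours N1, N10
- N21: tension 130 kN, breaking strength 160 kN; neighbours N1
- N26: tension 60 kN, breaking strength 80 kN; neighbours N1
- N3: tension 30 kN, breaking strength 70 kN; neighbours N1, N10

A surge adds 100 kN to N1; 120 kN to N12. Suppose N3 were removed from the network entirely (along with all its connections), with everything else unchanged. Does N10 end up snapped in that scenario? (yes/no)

With N3 removed:
Round 1 — N1 at 130 > 80; N12 at 210 > 160. N1, N12 snap.
  N1 sheds 130 kN to N10, N21, N26: 43 each (1 lost).
    N10: 60+43 = 103 ≤ 130
    N21: 130+43 = 173 > 160
    N26: 60+43 = 103 > 80
  N12 sheds 210 kN to N10: 210 each.
    N10: 103+210 = 313 > 130
Round 2 — N10, N21, N26 snap.
  N10 sheds 313 kN: no online neighbours, lost.
  N21 sheds 173 kN: no online neighbours, lost.
  N26 sheds 103 kN: no online neighbours, lost.
No further breaks.

yes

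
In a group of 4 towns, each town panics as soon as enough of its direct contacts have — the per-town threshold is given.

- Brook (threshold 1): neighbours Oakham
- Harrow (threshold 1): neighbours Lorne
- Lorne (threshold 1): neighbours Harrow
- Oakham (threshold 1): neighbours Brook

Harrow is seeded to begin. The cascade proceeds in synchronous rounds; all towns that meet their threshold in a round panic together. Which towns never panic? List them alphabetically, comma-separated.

Brook, Oakham

Round 1 — Harrow panics (initial).
Round 2 — checking thresholds:
  Lorne: 1 of 1 neighbours ≥ 1, panics.
Round 3 — no new panics; cascade stops.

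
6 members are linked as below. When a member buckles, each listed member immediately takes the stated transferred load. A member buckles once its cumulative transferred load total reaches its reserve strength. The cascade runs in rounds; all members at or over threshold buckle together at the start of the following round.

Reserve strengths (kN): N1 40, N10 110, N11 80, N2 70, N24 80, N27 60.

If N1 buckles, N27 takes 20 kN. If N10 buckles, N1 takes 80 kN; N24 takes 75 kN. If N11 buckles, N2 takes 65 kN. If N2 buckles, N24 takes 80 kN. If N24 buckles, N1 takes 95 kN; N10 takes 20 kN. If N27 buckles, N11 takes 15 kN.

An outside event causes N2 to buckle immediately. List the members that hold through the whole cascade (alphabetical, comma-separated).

N10, N11, N27

Round 1 — N2 buckles (initial).
  N24: +80 → 80 ≥ 80
Round 2 — N24 buckles.
  N1: +95 → 95 ≥ 40
  N10: +20 → 20 < 110
Round 3 — N1 buckles.
  N27: +20 → 20 < 60
No further bucklings.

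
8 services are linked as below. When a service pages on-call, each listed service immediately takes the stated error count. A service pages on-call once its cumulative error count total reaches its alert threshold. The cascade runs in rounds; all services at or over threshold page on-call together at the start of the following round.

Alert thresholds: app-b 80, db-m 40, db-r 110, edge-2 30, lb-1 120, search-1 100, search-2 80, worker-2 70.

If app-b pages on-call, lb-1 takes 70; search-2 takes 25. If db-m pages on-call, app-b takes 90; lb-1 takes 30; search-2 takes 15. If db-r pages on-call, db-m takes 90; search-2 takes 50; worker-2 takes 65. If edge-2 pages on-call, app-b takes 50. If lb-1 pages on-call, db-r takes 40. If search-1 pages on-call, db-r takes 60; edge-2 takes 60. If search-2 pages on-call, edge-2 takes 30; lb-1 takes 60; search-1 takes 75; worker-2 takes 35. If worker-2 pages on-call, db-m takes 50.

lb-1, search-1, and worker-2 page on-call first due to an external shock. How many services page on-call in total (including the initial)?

Round 1 — lb-1, search-1, worker-2 page on-call (initial).
  db-m: +50 → 50 ≥ 40
  db-r: +40+60 → 100 < 110
  edge-2: +60 → 60 ≥ 30
Round 2 — db-m, edge-2 page on-call.
  app-b: +90+50 → 140 ≥ 80
  search-2: +15 → 15 < 80
Round 3 — app-b pages on-call.
  search-2: +25 → 40 < 80
No further pages.

6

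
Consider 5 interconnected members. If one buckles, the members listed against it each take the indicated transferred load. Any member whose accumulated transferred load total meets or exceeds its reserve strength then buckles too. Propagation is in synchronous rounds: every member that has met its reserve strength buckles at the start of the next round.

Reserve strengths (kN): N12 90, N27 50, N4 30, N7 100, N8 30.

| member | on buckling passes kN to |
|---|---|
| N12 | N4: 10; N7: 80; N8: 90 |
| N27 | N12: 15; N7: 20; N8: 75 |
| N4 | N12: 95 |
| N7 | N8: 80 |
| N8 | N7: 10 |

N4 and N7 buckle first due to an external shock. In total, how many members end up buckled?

Round 1 — N4, N7 buckle (initial).
  N12: +95 → 95 ≥ 90
  N8: +80 → 80 ≥ 30
Round 2 — N12, N8 buckle.
No further bucklings.

4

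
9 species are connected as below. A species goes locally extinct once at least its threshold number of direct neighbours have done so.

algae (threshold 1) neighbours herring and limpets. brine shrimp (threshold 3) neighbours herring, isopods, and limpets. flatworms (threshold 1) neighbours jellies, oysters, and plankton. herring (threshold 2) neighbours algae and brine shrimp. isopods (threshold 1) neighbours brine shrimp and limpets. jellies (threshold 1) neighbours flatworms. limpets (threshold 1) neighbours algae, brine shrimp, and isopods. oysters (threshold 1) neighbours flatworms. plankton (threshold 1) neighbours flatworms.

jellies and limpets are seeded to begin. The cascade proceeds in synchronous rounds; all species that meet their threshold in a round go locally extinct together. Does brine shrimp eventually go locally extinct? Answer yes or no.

no

Round 1 — jellies, limpets go locally extinct (initial).
Round 2 — checking thresholds:
  algae: 1 of 2 neighbours ≥ 1, goes locally extinct.
  brine shrimp: 1 of 3 neighbours < 3, holds.
  flatworms: 1 of 3 neighbours ≥ 1, goes locally extinct.
  isopods: 1 of 2 neighbours ≥ 1, goes locally extinct.
Round 3 — checking thresholds:
  brine shrimp: 2 of 3 neighbours < 3, holds.
  herring: 1 of 2 neighbours < 2, holds.
  oysters: 1 of 1 neighbours ≥ 1, goes locally extinct.
  plankton: 1 of 1 neighbours ≥ 1, goes locally extinct.
Round 4 — no new extinctions; cascade stops.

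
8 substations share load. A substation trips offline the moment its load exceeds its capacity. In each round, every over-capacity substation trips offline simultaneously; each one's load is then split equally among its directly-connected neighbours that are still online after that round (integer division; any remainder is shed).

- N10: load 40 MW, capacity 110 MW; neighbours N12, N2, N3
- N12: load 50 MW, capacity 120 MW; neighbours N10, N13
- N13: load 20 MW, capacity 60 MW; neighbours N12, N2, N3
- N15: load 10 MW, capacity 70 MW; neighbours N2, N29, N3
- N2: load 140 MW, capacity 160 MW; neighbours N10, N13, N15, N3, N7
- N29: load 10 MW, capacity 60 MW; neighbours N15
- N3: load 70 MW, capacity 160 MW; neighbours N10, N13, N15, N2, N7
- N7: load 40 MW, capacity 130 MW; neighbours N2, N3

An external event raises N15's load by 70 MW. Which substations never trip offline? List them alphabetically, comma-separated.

Round 1 — N15 at 80 > 70. N15 trips offline.
  N15 sheds 80 MW to N2, N29, N3: 26 each (2 lost).
    N2: 140+26 = 166 > 160
    N29: 10+26 = 36 ≤ 60
    N3: 70+26 = 96 ≤ 160
Round 2 — N2 trips offline.
  N2 sheds 166 MW to N10, N13, N3, N7: 41 each (2 lost).
    N10: 40+41 = 81 ≤ 110
    N13: 20+41 = 61 > 60
    N3: 96+41 = 137 ≤ 160
    N7: 40+41 = 81 ≤ 130
Round 3 — N13 trips offline.
  N13 sheds 61 MW to N12, N3: 30 each (1 lost).
    N12: 50+30 = 80 ≤ 120
    N3: 137+30 = 167 > 160
Round 4 — N3 trips offline.
  N3 sheds 167 MW to N10, N7: 83 each (1 lost).
    N10: 81+83 = 164 > 110
    N7: 81+83 = 164 > 130
Round 5 — N10, N7 trip offline.
  N10 sheds 164 MW to N12: 164 each.
    N12: 80+164 = 244 > 120
  N7 sheds 164 MW: no online neighbours, lost.
Round 6 — N12 trips offline.
  N12 sheds 244 MW: no online neighbours, lost.
No further trips.

N29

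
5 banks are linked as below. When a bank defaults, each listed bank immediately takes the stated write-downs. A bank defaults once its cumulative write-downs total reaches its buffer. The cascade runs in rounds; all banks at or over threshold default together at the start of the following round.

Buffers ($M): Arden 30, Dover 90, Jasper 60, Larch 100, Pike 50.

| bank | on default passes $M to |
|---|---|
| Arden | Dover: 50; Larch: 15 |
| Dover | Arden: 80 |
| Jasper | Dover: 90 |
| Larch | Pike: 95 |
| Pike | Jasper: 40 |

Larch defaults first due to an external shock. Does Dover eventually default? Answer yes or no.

no

Round 1 — Larch defaults (initial).
  Pike: +95 → 95 ≥ 50
Round 2 — Pike defaults.
  Jasper: +40 → 40 < 60
No further defaults.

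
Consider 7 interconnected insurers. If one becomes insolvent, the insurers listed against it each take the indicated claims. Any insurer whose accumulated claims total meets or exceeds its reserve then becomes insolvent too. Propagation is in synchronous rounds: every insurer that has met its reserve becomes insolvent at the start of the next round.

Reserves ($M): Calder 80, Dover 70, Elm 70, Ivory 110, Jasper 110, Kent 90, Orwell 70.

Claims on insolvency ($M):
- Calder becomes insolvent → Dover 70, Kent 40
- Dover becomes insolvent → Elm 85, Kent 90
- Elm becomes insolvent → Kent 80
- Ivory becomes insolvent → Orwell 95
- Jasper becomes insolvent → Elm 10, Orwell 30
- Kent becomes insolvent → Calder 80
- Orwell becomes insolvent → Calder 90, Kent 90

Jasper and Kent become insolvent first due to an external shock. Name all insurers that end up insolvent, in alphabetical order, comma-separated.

Calder, Dover, Elm, Jasper, Kent

Round 1 — Jasper, Kent become insolvent (initial).
  Calder: +80 → 80 ≥ 80
  Elm: +10 → 10 < 70
  Orwell: +30 → 30 < 70
Round 2 — Calder becomes insolvent.
  Dover: +70 → 70 ≥ 70
Round 3 — Dover becomes insolvent.
  Elm: +85 → 95 ≥ 70
Round 4 — Elm becomes insolvent.
No further insolvencies.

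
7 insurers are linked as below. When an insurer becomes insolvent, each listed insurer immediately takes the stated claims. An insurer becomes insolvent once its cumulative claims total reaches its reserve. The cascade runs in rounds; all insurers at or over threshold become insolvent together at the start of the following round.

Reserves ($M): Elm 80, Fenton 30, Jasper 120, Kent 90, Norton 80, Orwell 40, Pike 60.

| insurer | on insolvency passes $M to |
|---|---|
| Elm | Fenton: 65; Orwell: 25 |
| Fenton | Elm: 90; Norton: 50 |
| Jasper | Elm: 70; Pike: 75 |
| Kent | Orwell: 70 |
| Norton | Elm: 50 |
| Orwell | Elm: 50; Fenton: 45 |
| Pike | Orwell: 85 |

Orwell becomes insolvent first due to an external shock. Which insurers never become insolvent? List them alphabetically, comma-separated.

Jasper, Kent, Norton, Pike

Round 1 — Orwell becomes insolvent (initial).
  Elm: +50 → 50 < 80
  Fenton: +45 → 45 ≥ 30
Round 2 — Fenton becomes insolvent.
  Elm: +90 → 140 ≥ 80
  Norton: +50 → 50 < 80
Round 3 — Elm becomes insolvent.
No further insolvencies.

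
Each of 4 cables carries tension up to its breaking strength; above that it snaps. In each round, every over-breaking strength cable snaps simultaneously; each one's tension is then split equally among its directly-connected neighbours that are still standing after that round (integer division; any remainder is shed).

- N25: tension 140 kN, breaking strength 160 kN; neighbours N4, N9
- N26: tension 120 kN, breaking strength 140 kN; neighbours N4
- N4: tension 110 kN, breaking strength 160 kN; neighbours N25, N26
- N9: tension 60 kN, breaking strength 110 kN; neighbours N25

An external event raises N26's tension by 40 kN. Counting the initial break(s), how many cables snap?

4

Round 1 — N26 at 160 > 140. N26 snaps.
  N26 sheds 160 kN to N4: 160 each.
    N4: 110+160 = 270 > 160
Round 2 — N4 snaps.
  N4 sheds 270 kN to N25: 270 each.
    N25: 140+270 = 410 > 160
Round 3 — N25 snaps.
  N25 sheds 410 kN to N9: 410 each.
    N9: 60+410 = 470 > 110
Round 4 — N9 snaps.
  N9 sheds 470 kN: no online neighbours, lost.
No further breaks.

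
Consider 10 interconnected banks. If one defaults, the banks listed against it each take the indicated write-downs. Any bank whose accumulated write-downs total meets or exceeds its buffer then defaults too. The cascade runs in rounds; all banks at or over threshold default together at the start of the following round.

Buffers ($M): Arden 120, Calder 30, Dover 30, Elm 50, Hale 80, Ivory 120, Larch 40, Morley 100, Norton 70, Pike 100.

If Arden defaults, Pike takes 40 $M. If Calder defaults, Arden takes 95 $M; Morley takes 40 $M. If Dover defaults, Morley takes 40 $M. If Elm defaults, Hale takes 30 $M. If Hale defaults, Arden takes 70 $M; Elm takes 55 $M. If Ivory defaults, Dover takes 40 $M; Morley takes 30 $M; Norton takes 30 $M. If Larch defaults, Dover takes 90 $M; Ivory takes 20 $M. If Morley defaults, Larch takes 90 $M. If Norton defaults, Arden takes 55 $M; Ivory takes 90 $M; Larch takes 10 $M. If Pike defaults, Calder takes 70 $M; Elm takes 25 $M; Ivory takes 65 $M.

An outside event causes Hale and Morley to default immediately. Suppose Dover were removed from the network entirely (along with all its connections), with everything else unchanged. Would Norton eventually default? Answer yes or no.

no

With Dover removed:
Round 1 — Hale, Morley default (initial).
  Arden: +70 → 70 < 120
  Elm: +55 → 55 ≥ 50
  Larch: +90 → 90 ≥ 40
Round 2 — Elm, Larch default.
  Ivory: +20 → 20 < 120
No further defaults.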